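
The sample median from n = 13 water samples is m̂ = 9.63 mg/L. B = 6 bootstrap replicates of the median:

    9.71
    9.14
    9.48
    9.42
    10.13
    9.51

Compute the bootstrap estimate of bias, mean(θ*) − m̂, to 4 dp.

mean(θ*) = (9.71 + 9.14 + 9.48 + 9.42 + 10.13 + 9.51) / 6 = 9.56500
bias = 9.56500 − 9.63

bias = −0.0650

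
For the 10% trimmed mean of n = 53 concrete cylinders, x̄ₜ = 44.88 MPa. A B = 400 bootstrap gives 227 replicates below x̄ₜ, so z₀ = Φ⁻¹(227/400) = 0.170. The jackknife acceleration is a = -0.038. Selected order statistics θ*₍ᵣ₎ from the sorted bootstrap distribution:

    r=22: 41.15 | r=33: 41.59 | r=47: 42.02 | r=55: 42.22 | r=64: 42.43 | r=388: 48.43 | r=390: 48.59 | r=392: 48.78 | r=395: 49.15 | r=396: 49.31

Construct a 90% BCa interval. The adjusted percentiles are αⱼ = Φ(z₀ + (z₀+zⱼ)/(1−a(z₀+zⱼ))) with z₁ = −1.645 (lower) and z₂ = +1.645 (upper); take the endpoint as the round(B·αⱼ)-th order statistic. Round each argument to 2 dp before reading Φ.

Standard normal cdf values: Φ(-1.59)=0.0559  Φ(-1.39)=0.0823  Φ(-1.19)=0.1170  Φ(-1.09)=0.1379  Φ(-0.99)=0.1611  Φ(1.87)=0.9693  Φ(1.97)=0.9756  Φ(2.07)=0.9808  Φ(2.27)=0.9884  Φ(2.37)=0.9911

Lower: z₀ + z₁ = 0.170 + (-1.645) = -1.475; 1 − a(z₀+z₁) = 1 − (-0.038)(-1.475) = 0.9439; argument = 0.170 + (-1.475)/0.9439 = -1.3926 → -1.39.
α₁ = Φ(-1.39) = 0.0823; rank = round(400 × 0.0823) = 33; θ*₍33₎ = 41.59.
Upper: z₀ + z₂ = 1.815; 1 − a(z₀+z₂) = 1.0690; argument = 1.8679 → 1.87; α₂ = 0.9693; rank = 388; θ*₍388₎ = 48.43.

(41.59, 48.43)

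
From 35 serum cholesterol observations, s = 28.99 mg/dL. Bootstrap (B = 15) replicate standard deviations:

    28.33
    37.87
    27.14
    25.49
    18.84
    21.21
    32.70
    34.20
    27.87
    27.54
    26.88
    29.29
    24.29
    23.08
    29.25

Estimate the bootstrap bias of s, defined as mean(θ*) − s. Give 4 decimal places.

mean(θ*) = (28.33 + 37.87 + 27.14 + 25.49 + 18.84 + 21.21 + 32.70 + 34.20 + 27.87 + 27.54 + 26.88 + 29.29 + 24.29 + 23.08 + 29.25) / 15 = 27.59867
bias = 27.59867 − 28.99

bias = −1.3913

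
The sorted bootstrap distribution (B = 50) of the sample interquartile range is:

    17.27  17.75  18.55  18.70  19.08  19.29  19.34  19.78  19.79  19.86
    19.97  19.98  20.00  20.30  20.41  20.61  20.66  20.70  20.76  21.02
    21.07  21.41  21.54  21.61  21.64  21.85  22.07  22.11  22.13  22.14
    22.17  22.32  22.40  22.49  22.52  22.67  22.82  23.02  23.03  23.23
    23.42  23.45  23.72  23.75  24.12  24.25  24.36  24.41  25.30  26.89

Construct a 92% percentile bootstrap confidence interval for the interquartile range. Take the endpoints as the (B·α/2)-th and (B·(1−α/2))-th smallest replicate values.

(17.75, 24.41)

α = 0.08; lower rank = 50 × 0.040 = 2; upper rank = 50 × 0.960 = 48.
The 2nd smallest replicate is 17.75; the 48th is 24.41.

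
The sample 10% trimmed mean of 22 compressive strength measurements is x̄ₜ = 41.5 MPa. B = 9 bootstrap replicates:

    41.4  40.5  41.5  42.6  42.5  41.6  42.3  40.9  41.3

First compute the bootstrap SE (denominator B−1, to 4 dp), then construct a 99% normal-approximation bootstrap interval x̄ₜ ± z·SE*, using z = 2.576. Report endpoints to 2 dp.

Mean of replicates = 41.6222; sum of squared deviations = 4.1356; SE* = √(4.1356/8) = 0.7190
Margin = 2.576 × 0.7190 = 1.852
Interval: 41.5 ± 1.852

(39.65, 43.35)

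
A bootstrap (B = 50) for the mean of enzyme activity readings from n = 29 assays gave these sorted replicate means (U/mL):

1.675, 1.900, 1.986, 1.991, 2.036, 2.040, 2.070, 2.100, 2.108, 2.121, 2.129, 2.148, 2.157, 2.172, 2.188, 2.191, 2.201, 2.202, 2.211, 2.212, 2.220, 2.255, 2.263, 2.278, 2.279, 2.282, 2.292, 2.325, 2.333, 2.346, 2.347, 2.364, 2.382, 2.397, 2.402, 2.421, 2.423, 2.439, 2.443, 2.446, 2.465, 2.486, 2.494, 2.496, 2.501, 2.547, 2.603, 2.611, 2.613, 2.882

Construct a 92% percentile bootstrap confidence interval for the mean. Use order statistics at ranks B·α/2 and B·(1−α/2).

α = 0.08; lower rank = 50 × 0.040 = 2; upper rank = 50 × 0.960 = 48.
The 2nd smallest replicate is 1.900; the 48th is 2.611.

(1.900, 2.611)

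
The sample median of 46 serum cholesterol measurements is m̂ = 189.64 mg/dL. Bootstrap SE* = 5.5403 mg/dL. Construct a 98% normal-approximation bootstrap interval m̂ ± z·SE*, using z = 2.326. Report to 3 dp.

Margin = 2.326 × 5.5403 = 12.8867
Interval: 189.64 ± 12.8867

(176.753, 202.527)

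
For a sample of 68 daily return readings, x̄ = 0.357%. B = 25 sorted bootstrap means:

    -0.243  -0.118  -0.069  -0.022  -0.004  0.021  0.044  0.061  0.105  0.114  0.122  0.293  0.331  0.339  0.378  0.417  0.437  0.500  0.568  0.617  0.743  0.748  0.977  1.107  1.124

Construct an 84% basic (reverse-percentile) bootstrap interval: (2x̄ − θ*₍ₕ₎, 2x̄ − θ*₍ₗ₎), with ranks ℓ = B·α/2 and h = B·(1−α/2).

(-0.263, 0.832)

Percentile endpoints at ranks 2 and 23: θ*₍2₎ = -0.118, θ*₍23₎ = 0.977.
Basic interval reflects these around x̄:
  lower = 2 × 0.357 − 0.977 = -0.263
  upper = 2 × 0.357 − -0.118 = 0.832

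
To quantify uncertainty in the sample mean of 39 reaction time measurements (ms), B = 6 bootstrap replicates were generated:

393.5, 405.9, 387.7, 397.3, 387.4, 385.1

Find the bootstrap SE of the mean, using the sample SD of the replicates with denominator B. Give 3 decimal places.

Bootstrap SE is the standard deviation of the 6 replicate means.
Mean of replicates: (393.5 + 405.9 + 387.7 + 397.3 + 387.4 + 385.1) / 6 = 2356.9000 / 6 = 392.8167
Sum of squared deviations: (+0.6833)² + (+13.0833)² + (−5.1167)² + (+4.4833)² + (−5.4167)² + (−7.7167)² = 306.8083
Variance = 306.8083 / 6 = 51.1347
SE* = √51.1347

SE* = 7.151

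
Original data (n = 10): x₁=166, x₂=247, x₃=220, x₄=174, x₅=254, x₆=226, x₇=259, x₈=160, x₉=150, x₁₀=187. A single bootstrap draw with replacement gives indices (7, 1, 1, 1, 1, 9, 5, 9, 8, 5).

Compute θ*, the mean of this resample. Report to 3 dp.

Resample values: 259, 166, 166, 166, 166, 150, 254, 150, 160, 254.
Mean = (259 + 166 + 166 + 166 + 166 + 150 + 254 + 150 + 160 + 254) / 10 = 1891.0 / 10 = 189.100

θ* = 189.100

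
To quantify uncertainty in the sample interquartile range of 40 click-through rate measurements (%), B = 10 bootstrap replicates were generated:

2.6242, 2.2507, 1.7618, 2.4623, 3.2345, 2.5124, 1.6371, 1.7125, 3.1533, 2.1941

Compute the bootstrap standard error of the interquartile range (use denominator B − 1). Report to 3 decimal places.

SE* = 0.561

Bootstrap SE is the standard deviation of the 10 replicate interquartile ranges.
Mean of replicates: (2.6242 + 2.2507 + 1.7618 + 2.4623 + 3.2345 + 2.5124 + 1.6371 + 1.7125 + 3.1533 + 2.1941) / 10 = 23.54290 / 10 = 2.35429
Sum of squared deviations: (+0.26991)² + (−0.10359)² + (−0.59249)² + (+0.10801)² + (+0.88021)² + (+0.15811)² + (−0.71719)² + (−0.64179)² + (+0.79901)² + (−0.16019)² = 2.83639
Variance = 2.83639 / 9 = 0.31515
SE* = √0.31515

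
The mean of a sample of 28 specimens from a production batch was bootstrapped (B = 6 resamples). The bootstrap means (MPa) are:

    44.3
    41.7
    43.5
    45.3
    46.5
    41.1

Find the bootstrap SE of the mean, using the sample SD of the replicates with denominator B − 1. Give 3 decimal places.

Bootstrap SE is the standard deviation of the 6 replicate means.
Mean of replicates: (44.3 + 41.7 + 43.5 + 45.3 + 46.5 + 41.1) / 6 = 262.4000 / 6 = 43.7333
Sum of squared deviations: (+0.5667)² + (−2.0333)² + (−0.2333)² + (+1.5667)² + (+2.7667)² + (−2.6333)² = 21.5533
Variance = 21.5533 / 5 = 4.3107
SE* = √4.3107

SE* = 2.076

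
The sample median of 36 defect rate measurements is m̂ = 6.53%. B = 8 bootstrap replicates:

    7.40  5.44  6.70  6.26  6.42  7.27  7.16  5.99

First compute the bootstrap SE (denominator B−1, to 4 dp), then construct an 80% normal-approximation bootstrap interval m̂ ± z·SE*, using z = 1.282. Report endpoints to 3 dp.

(5.653, 7.407)

Mean of replicates = 6.5800; sum of squared deviations = 3.2750; SE* = √(3.2750/7) = 0.6840
Margin = 1.282 × 0.6840 = 0.8769
Interval: 6.53 ± 0.8769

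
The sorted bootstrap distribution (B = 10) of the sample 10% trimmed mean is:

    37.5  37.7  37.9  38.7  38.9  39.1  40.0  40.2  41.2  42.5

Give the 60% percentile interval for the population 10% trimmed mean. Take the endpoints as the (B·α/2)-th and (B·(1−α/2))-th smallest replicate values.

α = 0.40; lower rank = 10 × 0.200 = 2; upper rank = 10 × 0.800 = 8.
The 2nd smallest replicate is 37.7; the 8th is 40.2.

(37.7, 40.2)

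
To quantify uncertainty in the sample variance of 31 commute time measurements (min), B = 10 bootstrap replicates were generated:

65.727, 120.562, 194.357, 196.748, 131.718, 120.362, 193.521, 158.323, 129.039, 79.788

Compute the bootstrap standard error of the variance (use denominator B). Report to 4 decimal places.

SE* = 44.1132

Bootstrap SE is the standard deviation of the 10 replicate variances.
Mean of replicates: (65.727 + 120.562 + 194.357 + 196.748 + 131.718 + 120.362 + 193.521 + 158.323 + 129.039 + 79.788) / 10 = 1390.14500 / 10 = 139.01450
Sum of squared deviations: (−73.28750)² + (−18.45250)² + (+55.34250)² + (+57.73350)² + (−7.29650)² + (−18.65250)² + (+54.50650)² + (+19.30850)² + (−9.97550)² + (−59.22650)² = 19459.72203
Variance = 19459.72203 / 10 = 1945.97220
SE* = √1945.97220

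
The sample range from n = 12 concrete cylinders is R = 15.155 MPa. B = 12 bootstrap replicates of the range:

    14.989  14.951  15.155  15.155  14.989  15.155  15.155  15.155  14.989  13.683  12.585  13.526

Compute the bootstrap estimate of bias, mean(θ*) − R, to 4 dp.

mean(θ*) = (14.989 + 14.951 + 15.155 + 15.155 + 14.989 + 15.155 + 15.155 + 15.155 + 14.989 + 13.683 + 12.585 + 13.526) / 12 = 14.62392
bias = 14.62392 − 15.155

bias = −0.5311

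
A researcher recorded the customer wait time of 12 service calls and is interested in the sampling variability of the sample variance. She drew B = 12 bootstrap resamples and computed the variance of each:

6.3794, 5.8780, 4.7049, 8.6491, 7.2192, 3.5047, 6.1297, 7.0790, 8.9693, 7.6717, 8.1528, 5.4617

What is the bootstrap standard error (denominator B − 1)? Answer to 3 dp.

Bootstrap SE is the standard deviation of the 12 replicate variances.
Mean of replicates: (6.3794 + 5.8780 + 4.7049 + 8.6491 + 7.2192 + 3.5047 + 6.1297 + 7.0790 + 8.9693 + 7.6717 + 8.1528 + 5.4617) / 12 = 79.79950 / 12 = 6.64996
Sum of squared deviations: (−0.27056)² + (−0.77196)² + (−1.94506)² + (+1.99914)² + (+0.56924)² + (−3.14526)² + (−0.52026)² + (+0.42904)² + (+2.31934)² + (+1.02174)² + (+1.50284)² + (−1.18826)² = 29.21417
Variance = 29.21417 / 11 = 2.65583
SE* = √2.65583

SE* = 1.630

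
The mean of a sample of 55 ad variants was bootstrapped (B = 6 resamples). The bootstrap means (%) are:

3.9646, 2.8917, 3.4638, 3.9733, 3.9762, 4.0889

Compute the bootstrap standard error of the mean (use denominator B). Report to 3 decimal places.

SE* = 0.424

Bootstrap SE is the standard deviation of the 6 replicate means.
Mean of replicates: (3.9646 + 2.8917 + 3.4638 + 3.9733 + 3.9762 + 4.0889) / 6 = 22.35850 / 6 = 3.72642
Sum of squared deviations: (+0.23818)² + (−0.83472)² + (−0.26262)² + (+0.24688)² + (+0.24978)² + (+0.36248)² = 1.07719
Variance = 1.07719 / 6 = 0.17953
SE* = √0.17953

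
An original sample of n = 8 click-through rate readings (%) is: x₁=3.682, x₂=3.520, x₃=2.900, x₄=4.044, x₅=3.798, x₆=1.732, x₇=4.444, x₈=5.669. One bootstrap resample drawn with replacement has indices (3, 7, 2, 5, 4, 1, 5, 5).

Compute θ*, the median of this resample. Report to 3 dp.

Resample values: 2.900, 4.444, 3.520, 3.798, 4.044, 3.682, 3.798, 3.798.
Sorted: 2.900, 3.520, 3.682, 3.798, 3.798, 3.798, 4.044, 4.444
Median = average of the two middle values = 3.798

θ* = 3.798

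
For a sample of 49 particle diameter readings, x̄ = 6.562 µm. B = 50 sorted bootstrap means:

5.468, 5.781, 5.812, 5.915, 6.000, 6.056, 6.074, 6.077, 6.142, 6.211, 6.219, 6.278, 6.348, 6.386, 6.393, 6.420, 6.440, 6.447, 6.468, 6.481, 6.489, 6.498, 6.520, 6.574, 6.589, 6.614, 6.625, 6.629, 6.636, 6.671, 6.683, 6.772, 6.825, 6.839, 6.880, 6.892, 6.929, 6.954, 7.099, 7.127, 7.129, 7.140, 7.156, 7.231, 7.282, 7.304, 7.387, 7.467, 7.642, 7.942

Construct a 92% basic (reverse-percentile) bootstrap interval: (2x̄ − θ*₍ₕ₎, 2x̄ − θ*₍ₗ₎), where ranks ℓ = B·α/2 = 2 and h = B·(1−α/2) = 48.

(5.657, 7.343)

Percentile endpoints at ranks 2 and 48: θ*₍2₎ = 5.781, θ*₍48₎ = 7.467.
Basic interval reflects these around x̄:
  lower = 2 × 6.562 − 7.467 = 5.657
  upper = 2 × 6.562 − 5.781 = 7.343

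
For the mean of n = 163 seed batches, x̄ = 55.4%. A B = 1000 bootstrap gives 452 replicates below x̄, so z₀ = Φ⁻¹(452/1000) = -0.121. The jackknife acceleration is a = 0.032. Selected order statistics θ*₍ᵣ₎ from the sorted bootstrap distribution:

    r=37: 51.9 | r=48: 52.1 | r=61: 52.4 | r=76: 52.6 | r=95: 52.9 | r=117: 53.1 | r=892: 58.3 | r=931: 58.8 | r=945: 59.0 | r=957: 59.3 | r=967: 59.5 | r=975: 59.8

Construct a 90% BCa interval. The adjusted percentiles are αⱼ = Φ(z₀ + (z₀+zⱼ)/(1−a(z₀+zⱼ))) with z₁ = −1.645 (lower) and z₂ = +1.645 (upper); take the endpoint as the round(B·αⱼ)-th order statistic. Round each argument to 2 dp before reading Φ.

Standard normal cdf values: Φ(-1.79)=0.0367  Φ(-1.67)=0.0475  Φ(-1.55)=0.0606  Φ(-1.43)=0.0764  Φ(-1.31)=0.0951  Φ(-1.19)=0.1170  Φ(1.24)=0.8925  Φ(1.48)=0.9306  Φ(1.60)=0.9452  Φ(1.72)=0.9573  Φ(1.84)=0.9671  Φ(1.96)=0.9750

Lower: z₀ + z₁ = -0.121 + (-1.645) = -1.766; 1 − a(z₀+z₁) = 1 − (0.032)(-1.766) = 1.0565; argument = -0.121 + (-1.766)/1.0565 = -1.7925 → -1.79.
α₁ = Φ(-1.79) = 0.0367; rank = round(1000 × 0.0367) = 37; θ*₍37₎ = 51.9.
Upper: z₀ + z₂ = 1.524; 1 − a(z₀+z₂) = 0.9512; argument = 1.4811 → 1.48; α₂ = 0.9306; rank = 931; θ*₍931₎ = 58.8.

(51.9, 58.8)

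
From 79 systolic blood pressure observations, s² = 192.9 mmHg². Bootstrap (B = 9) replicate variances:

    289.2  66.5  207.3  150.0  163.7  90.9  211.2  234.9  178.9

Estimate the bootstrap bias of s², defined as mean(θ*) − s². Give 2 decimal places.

bias = −15.94

mean(θ*) = (289.2 + 66.5 + 207.3 + 150.0 + 163.7 + 90.9 + 211.2 + 234.9 + 178.9) / 9 = 176.956
bias = 176.956 − 192.9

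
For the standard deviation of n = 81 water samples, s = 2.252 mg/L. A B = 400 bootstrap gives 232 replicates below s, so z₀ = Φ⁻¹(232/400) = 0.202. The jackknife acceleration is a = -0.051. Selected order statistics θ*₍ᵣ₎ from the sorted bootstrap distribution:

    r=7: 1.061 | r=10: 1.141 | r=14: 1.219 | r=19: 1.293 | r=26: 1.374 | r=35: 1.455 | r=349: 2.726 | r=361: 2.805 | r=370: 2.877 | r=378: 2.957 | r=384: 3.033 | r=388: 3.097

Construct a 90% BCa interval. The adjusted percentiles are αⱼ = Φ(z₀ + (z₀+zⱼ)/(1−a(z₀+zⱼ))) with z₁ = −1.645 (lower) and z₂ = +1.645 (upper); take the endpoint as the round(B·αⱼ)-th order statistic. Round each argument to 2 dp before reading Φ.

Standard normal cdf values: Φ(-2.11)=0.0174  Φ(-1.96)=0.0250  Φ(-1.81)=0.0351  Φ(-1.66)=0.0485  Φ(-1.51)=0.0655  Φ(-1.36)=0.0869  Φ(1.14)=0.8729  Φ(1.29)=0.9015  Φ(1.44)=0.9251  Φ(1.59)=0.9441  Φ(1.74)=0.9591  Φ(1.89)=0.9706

(1.455, 3.097)

Lower: z₀ + z₁ = 0.202 + (-1.645) = -1.443; 1 − a(z₀+z₁) = 1 − (-0.051)(-1.443) = 0.9264; argument = 0.202 + (-1.443)/0.9264 = -1.3556 → -1.36.
α₁ = Φ(-1.36) = 0.0869; rank = round(400 × 0.0869) = 35; θ*₍35₎ = 1.455.
Upper: z₀ + z₂ = 1.847; 1 − a(z₀+z₂) = 1.0942; argument = 1.8900 → 1.89; α₂ = 0.9706; rank = 388; θ*₍388₎ = 3.097.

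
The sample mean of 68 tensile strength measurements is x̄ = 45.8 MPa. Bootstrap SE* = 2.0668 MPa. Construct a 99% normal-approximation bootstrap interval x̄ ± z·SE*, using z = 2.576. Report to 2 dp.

Margin = 2.576 × 2.0668 = 5.324
Interval: 45.8 ± 5.324

(40.48, 51.12)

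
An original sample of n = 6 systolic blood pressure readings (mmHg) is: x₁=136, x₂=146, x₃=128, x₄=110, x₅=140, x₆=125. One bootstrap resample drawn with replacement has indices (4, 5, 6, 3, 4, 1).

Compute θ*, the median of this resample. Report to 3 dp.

Resample values: 110, 140, 125, 128, 110, 136.
Sorted: 110, 110, 125, 128, 136, 140
Median = average of the two middle values = 126.500

θ* = 126.500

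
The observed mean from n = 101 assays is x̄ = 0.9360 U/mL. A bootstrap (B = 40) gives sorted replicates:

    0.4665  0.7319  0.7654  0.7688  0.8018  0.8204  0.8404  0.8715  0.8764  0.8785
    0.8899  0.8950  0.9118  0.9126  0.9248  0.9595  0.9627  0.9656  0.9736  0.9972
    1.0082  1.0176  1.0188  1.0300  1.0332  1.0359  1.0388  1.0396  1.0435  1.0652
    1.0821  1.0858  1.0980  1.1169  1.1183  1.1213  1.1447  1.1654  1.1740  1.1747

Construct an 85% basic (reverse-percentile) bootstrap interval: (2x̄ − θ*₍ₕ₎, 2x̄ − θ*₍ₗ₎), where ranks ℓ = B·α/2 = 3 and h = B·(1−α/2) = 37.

Percentile endpoints at ranks 3 and 37: θ*₍3₎ = 0.7654, θ*₍37₎ = 1.1447.
Basic interval reflects these around x̄:
  lower = 2 × 0.9360 − 1.1447 = 0.7273
  upper = 2 × 0.9360 − 0.7654 = 1.1066

(0.7273, 1.1066)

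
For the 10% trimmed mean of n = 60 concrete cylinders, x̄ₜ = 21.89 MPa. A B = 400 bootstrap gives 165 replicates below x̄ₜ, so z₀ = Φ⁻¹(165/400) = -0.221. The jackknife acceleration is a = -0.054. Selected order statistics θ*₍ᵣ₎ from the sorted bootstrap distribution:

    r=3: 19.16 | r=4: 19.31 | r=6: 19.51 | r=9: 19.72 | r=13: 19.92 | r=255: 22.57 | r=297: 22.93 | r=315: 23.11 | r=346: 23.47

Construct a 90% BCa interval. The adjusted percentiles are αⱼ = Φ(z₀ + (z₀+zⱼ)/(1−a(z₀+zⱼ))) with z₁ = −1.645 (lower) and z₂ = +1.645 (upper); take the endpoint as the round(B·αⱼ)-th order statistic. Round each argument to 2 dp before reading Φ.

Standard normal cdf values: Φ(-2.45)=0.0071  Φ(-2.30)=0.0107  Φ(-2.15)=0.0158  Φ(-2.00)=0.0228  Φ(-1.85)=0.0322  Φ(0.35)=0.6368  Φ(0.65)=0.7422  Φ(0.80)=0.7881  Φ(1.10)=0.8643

Lower: z₀ + z₁ = -0.221 + (-1.645) = -1.866; 1 − a(z₀+z₁) = 1 − (-0.054)(-1.866) = 0.8992; argument = -0.221 + (-1.866)/0.8992 = -2.2961 → -2.30.
α₁ = Φ(-2.30) = 0.0107; rank = round(400 × 0.0107) = 4; θ*₍4₎ = 19.31.
Upper: z₀ + z₂ = 1.424; 1 − a(z₀+z₂) = 1.0769; argument = 1.1013 → 1.10; α₂ = 0.8643; rank = 346; θ*₍346₎ = 23.47.

(19.31, 23.47)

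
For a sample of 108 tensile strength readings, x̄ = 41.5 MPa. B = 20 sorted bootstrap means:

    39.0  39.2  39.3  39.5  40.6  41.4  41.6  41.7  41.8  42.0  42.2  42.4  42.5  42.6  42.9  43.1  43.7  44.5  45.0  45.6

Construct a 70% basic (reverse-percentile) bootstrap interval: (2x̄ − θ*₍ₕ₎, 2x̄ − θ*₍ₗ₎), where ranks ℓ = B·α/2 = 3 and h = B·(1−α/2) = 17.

Percentile endpoints at ranks 3 and 17: θ*₍3₎ = 39.3, θ*₍17₎ = 43.7.
Basic interval reflects these around x̄:
  lower = 2 × 41.5 − 43.7 = 39.3
  upper = 2 × 41.5 − 39.3 = 43.7

(39.3, 43.7)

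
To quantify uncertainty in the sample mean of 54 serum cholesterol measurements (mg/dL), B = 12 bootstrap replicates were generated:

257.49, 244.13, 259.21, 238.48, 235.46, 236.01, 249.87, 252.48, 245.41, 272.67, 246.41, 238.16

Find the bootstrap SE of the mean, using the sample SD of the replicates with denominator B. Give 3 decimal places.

SE* = 10.648

Bootstrap SE is the standard deviation of the 12 replicate means.
Mean of replicates: (257.49 + 244.13 + 259.21 + 238.48 + 235.46 + 236.01 + 249.87 + 252.48 + 245.41 + 272.67 + 246.41 + 238.16) / 12 = 2975.7800 / 12 = 247.9817
Sum of squared deviations: (+9.5083)² + (−3.8517)² + (+11.2283)² + (−9.5017)² + (−12.5217)² + (−11.9717)² + (+1.8883)² + (+4.4983)² + (−2.5717)² + (+24.6883)² + (−1.5717)² + (−9.8217)² = 1360.5772
Variance = 1360.5772 / 12 = 113.3814
SE* = √113.3814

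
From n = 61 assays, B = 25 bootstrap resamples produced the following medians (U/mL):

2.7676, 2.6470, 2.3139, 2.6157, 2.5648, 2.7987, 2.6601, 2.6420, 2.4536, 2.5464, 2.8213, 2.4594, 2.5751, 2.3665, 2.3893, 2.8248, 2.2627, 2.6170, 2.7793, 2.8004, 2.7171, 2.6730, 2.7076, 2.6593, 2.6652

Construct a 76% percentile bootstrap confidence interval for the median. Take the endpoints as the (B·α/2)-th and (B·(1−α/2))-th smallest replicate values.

(2.3665, 2.7987)

Sorted replicates: 2.2627, 2.3139, 2.3665, 2.3893, 2.4536, 2.4594, 2.5464, 2.5648, 2.5751, 2.6157, 2.6170, 2.6420, 2.6470, 2.6593, 2.6601, 2.6652, 2.6730, 2.7076, 2.7171, 2.7676, 2.7793, 2.7987, 2.8004, 2.8213, 2.8248
α = 0.24; lower rank = 25 × 0.120 = 3; upper rank = 25 × 0.880 = 22.
The 3rd smallest replicate is 2.3665; the 22nd is 2.7987.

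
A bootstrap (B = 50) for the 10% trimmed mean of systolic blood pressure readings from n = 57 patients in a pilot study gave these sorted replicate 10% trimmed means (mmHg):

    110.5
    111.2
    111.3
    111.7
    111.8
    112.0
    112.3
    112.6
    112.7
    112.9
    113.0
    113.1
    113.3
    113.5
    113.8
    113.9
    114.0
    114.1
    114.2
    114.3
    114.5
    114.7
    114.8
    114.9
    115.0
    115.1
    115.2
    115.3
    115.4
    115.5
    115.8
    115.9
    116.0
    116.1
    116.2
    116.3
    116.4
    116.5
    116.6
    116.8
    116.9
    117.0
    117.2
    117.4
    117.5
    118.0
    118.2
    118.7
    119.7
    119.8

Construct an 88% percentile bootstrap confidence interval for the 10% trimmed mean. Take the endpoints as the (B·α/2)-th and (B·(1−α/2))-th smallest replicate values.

α = 0.12; lower rank = 50 × 0.060 = 3; upper rank = 50 × 0.940 = 47.
The 3rd smallest replicate is 111.3; the 47th is 118.2.

(111.3, 118.2)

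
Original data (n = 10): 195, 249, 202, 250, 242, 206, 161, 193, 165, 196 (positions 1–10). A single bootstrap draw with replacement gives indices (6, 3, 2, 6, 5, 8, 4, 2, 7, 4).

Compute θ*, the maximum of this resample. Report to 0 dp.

θ* = 250

Resample values: 206, 202, 249, 206, 242, 193, 250, 249, 161, 250.
Maximum = 250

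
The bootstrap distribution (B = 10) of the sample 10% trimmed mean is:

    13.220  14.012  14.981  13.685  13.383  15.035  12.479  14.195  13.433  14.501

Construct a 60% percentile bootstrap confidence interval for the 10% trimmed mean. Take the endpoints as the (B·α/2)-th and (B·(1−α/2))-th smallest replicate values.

Sorted replicates: 12.479, 13.220, 13.383, 13.433, 13.685, 14.012, 14.195, 14.501, 14.981, 15.035
α = 0.40; lower rank = 10 × 0.200 = 2; upper rank = 10 × 0.800 = 8.
The 2nd smallest replicate is 13.220; the 8th is 14.501.

(13.220, 14.501)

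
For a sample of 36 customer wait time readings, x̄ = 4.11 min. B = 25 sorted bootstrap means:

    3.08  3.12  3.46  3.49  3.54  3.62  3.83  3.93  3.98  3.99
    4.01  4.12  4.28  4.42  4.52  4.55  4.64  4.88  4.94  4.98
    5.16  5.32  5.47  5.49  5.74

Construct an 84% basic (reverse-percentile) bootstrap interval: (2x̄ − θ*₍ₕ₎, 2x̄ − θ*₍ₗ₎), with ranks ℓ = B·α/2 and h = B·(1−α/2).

Percentile endpoints at ranks 2 and 23: θ*₍2₎ = 3.12, θ*₍23₎ = 5.47.
Basic interval reflects these around x̄:
  lower = 2 × 4.11 − 5.47 = 2.75
  upper = 2 × 4.11 − 3.12 = 5.10

(2.75, 5.10)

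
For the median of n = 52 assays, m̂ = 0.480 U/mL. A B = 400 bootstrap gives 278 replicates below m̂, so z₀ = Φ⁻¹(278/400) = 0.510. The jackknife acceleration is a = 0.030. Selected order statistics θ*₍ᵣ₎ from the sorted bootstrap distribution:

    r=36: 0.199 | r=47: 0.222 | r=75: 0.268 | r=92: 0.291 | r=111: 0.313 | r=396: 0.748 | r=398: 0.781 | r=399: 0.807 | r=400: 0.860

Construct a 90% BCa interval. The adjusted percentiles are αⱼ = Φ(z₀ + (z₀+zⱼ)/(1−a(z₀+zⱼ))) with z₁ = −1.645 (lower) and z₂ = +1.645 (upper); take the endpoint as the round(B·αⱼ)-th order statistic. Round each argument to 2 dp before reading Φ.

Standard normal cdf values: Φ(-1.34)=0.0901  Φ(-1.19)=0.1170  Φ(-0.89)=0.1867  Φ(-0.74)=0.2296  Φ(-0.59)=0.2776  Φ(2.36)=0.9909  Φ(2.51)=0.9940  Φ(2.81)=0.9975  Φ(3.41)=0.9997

(0.313, 0.807)

Lower: z₀ + z₁ = 0.510 + (-1.645) = -1.135; 1 − a(z₀+z₁) = 1 − (0.030)(-1.135) = 1.0340; argument = 0.510 + (-1.135)/1.0340 = -0.5876 → -0.59.
α₁ = Φ(-0.59) = 0.2776; rank = round(400 × 0.2776) = 111; θ*₍111₎ = 0.313.
Upper: z₀ + z₂ = 2.155; 1 − a(z₀+z₂) = 0.9354; argument = 2.8140 → 2.81; α₂ = 0.9975; rank = 399; θ*₍399₎ = 0.807.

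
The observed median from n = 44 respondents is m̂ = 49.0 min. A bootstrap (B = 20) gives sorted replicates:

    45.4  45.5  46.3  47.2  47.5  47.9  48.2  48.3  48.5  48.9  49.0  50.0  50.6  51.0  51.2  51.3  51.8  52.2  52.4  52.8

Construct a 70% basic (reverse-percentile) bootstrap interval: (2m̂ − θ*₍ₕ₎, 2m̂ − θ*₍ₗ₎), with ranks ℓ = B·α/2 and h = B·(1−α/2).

(46.2, 51.7)

Percentile endpoints at ranks 3 and 17: θ*₍3₎ = 46.3, θ*₍17₎ = 51.8.
Basic interval reflects these around m̂:
  lower = 2 × 49.0 − 51.8 = 46.2
  upper = 2 × 49.0 − 46.3 = 51.7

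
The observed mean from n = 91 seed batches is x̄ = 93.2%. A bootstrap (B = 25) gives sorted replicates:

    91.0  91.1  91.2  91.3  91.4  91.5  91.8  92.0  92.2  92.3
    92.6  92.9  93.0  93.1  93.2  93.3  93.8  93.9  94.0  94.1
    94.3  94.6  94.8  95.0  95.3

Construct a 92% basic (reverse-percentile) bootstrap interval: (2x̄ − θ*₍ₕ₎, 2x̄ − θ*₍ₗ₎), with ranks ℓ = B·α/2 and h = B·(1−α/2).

(91.4, 95.4)

Percentile endpoints at ranks 1 and 24: θ*₍1₎ = 91.0, θ*₍24₎ = 95.0.
Basic interval reflects these around x̄:
  lower = 2 × 93.2 − 95.0 = 91.4
  upper = 2 × 93.2 − 91.0 = 95.4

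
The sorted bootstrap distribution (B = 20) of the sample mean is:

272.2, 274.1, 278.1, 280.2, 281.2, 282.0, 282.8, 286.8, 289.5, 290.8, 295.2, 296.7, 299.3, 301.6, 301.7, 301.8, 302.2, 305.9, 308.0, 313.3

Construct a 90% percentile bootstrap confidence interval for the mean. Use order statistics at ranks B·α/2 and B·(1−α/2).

(272.2, 308.0)

α = 0.10; lower rank = 20 × 0.050 = 1; upper rank = 20 × 0.950 = 19.
The 1st smallest replicate is 272.2; the 19th is 308.0.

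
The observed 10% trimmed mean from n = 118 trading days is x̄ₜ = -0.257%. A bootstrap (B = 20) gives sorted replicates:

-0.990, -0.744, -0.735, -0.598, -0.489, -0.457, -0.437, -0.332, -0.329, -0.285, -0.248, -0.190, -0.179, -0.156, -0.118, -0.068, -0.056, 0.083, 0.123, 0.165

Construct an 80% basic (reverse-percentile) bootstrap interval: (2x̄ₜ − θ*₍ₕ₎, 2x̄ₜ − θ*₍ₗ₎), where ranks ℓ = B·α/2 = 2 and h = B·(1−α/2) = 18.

(-0.597, 0.230)

Percentile endpoints at ranks 2 and 18: θ*₍2₎ = -0.744, θ*₍18₎ = 0.083.
Basic interval reflects these around x̄ₜ:
  lower = 2 × -0.257 − 0.083 = -0.597
  upper = 2 × -0.257 − -0.744 = 0.230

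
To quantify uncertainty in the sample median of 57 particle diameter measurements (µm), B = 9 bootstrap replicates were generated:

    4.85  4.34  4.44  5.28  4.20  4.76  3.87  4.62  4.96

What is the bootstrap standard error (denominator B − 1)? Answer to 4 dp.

SE* = 0.4281

Bootstrap SE is the standard deviation of the 9 replicate medians.
Mean of replicates: (4.85 + 4.34 + 4.44 + 5.28 + 4.20 + 4.76 + 3.87 + 4.62 + 4.96) / 9 = 41.32000 / 9 = 4.59111
Sum of squared deviations: (+0.25889)² + (−0.25111)² + (−0.15111)² + (+0.68889)² + (−0.39111)² + (+0.16889)² + (−0.72111)² + (+0.02889)² + (+0.36889)² = 1.46589
Variance = 1.46589 / 8 = 0.18324
SE* = √0.18324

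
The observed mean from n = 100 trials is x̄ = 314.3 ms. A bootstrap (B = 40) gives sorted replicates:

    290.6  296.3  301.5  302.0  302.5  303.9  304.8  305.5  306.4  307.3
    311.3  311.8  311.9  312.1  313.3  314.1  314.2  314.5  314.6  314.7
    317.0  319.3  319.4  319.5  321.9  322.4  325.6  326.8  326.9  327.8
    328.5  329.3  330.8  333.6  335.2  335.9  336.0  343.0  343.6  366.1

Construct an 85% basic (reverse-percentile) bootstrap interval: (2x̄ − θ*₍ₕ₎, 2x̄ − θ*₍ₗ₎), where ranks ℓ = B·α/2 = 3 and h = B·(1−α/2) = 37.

(292.6, 327.1)

Percentile endpoints at ranks 3 and 37: θ*₍3₎ = 301.5, θ*₍37₎ = 336.0.
Basic interval reflects these around x̄:
  lower = 2 × 314.3 − 336.0 = 292.6
  upper = 2 × 314.3 − 301.5 = 327.1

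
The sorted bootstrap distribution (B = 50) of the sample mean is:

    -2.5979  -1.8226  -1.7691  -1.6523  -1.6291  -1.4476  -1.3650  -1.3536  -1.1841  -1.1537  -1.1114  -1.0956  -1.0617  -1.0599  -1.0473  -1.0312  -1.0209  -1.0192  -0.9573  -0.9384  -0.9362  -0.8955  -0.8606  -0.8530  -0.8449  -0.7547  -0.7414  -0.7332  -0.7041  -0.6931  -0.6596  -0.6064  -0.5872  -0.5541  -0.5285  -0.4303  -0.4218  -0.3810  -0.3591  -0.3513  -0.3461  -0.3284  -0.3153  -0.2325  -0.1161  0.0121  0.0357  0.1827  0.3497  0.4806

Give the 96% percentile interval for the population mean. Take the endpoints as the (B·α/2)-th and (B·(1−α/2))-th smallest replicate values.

α = 0.04; lower rank = 50 × 0.020 = 1; upper rank = 50 × 0.980 = 49.
The 1st smallest replicate is -2.5979; the 49th is 0.3497.

(-2.5979, 0.3497)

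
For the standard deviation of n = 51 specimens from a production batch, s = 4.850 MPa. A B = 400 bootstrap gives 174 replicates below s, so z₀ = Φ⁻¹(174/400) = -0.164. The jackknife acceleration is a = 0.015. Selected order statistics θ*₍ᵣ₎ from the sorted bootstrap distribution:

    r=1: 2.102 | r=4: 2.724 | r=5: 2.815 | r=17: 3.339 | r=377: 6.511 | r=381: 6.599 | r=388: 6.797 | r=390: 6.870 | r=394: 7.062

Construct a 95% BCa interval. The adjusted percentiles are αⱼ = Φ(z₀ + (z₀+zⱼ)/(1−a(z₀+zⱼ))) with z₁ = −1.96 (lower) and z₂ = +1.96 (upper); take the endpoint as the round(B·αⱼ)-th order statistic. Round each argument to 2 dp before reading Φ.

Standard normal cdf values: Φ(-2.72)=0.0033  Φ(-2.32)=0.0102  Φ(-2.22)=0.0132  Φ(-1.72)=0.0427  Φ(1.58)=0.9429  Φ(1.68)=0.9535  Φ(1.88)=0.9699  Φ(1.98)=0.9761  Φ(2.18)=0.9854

(2.815, 6.599)

Lower: z₀ + z₁ = -0.164 + (-1.960) = -2.124; 1 − a(z₀+z₁) = 1 − (0.015)(-2.124) = 1.0319; argument = -0.164 + (-2.124)/1.0319 = -2.2224 → -2.22.
α₁ = Φ(-2.22) = 0.0132; rank = round(400 × 0.0132) = 5; θ*₍5₎ = 2.815.
Upper: z₀ + z₂ = 1.796; 1 − a(z₀+z₂) = 0.9731; argument = 1.6817 → 1.68; α₂ = 0.9535; rank = 381; θ*₍381₎ = 6.599.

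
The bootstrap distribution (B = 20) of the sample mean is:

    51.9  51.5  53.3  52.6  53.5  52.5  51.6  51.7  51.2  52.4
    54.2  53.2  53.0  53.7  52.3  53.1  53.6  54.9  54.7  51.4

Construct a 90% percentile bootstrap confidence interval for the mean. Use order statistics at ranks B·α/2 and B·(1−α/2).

(51.2, 54.7)

Sorted replicates: 51.2, 51.4, 51.5, 51.6, 51.7, 51.9, 52.3, 52.4, 52.5, 52.6, 53.0, 53.1, 53.2, 53.3, 53.5, 53.6, 53.7, 54.2, 54.7, 54.9
α = 0.10; lower rank = 20 × 0.050 = 1; upper rank = 20 × 0.950 = 19.
The 1st smallest replicate is 51.2; the 19th is 54.7.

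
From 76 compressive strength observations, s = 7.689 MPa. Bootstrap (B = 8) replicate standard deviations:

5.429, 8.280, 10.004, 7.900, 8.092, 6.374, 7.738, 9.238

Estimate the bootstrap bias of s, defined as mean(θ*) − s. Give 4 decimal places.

mean(θ*) = (5.429 + 8.280 + 10.004 + 7.900 + 8.092 + 6.374 + 7.738 + 9.238) / 8 = 7.88187
bias = 7.88187 − 7.689

bias = +0.1929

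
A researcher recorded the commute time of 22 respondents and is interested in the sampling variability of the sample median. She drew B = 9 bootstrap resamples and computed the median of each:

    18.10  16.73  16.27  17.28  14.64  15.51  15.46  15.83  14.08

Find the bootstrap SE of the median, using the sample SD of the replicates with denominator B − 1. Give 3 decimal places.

SE* = 1.262

Bootstrap SE is the standard deviation of the 9 replicate medians.
Mean of replicates: (18.10 + 16.73 + 16.27 + 17.28 + 14.64 + 15.51 + 15.46 + 15.83 + 14.08) / 9 = 143.9000 / 9 = 15.9889
Sum of squared deviations: (+2.1111)² + (+0.7411)² + (+0.2811)² + (+1.2911)² + (−1.3489)² + (−0.4789)² + (−0.5289)² + (−0.1589)² + (−1.9089)² = 12.7497
Variance = 12.7497 / 8 = 1.5937
SE* = √1.5937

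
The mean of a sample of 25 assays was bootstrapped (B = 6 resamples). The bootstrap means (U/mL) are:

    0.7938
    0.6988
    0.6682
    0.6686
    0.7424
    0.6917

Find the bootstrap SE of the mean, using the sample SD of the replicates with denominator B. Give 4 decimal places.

SE* = 0.0447

Bootstrap SE is the standard deviation of the 6 replicate means.
Mean of replicates: (0.7938 + 0.6988 + 0.6682 + 0.6686 + 0.7424 + 0.6917) / 6 = 4.26350 / 6 = 0.71058
Sum of squared deviations: (+0.08322)² + (−0.01178)² + (−0.04238)² + (−0.04198)² + (+0.03182)² + (−0.01888)² = 0.01199
Variance = 0.01199 / 6 = 0.00200
SE* = √0.00200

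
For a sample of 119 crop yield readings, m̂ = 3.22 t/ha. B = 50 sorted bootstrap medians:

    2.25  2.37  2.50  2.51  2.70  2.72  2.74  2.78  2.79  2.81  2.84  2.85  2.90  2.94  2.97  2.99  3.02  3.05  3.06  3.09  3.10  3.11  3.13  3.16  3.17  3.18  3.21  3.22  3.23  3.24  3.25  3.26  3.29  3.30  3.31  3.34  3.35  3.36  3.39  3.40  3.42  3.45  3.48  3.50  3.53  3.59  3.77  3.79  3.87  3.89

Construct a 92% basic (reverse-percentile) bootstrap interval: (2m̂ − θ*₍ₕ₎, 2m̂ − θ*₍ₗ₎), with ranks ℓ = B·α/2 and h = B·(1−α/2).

(2.65, 4.07)

Percentile endpoints at ranks 2 and 48: θ*₍2₎ = 2.37, θ*₍48₎ = 3.79.
Basic interval reflects these around m̂:
  lower = 2 × 3.22 − 3.79 = 2.65
  upper = 2 × 3.22 − 2.37 = 4.07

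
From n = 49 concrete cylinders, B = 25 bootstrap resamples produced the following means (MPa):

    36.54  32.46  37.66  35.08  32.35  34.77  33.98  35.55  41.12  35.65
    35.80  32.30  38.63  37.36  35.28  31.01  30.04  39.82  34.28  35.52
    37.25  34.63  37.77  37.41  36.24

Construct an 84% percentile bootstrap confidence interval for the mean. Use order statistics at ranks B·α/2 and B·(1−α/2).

(31.01, 38.63)

Sorted replicates: 30.04, 31.01, 32.30, 32.35, 32.46, 33.98, 34.28, 34.63, 34.77, 35.08, 35.28, 35.52, 35.55, 35.65, 35.80, 36.24, 36.54, 37.25, 37.36, 37.41, 37.66, 37.77, 38.63, 39.82, 41.12
α = 0.16; lower rank = 25 × 0.080 = 2; upper rank = 25 × 0.920 = 23.
The 2nd smallest replicate is 31.01; the 23rd is 38.63.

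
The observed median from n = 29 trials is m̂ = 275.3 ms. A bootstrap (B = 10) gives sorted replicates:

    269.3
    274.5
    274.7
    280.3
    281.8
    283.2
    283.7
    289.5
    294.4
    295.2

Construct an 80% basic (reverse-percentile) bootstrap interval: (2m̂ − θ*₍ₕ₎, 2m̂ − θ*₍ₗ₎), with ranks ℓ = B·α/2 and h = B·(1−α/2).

(256.2, 281.3)

Percentile endpoints at ranks 1 and 9: θ*₍1₎ = 269.3, θ*₍9₎ = 294.4.
Basic interval reflects these around m̂:
  lower = 2 × 275.3 − 294.4 = 256.2
  upper = 2 × 275.3 − 269.3 = 281.3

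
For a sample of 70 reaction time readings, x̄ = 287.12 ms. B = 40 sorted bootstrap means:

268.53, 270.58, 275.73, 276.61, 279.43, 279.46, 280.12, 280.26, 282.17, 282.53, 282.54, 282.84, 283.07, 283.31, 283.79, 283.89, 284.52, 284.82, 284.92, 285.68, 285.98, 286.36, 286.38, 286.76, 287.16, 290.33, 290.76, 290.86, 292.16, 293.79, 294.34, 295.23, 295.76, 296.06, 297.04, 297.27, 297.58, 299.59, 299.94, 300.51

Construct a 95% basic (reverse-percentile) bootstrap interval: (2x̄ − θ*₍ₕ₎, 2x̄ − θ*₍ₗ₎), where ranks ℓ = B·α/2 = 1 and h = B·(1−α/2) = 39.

Percentile endpoints at ranks 1 and 39: θ*₍1₎ = 268.53, θ*₍39₎ = 299.94.
Basic interval reflects these around x̄:
  lower = 2 × 287.12 − 299.94 = 274.30
  upper = 2 × 287.12 − 268.53 = 305.71

(274.30, 305.71)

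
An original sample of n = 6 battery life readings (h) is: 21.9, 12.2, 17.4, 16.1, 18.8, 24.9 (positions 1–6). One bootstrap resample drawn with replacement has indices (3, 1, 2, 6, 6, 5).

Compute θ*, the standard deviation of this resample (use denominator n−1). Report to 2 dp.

θ* = 4.91

Resample values: 17.4, 21.9, 12.2, 24.9, 24.9, 18.8.
Mean = 20.0167; sum of squared deviations = 120.6683
s² = 120.6683 / 5 = 24.1337
s = √24.1337 = 4.91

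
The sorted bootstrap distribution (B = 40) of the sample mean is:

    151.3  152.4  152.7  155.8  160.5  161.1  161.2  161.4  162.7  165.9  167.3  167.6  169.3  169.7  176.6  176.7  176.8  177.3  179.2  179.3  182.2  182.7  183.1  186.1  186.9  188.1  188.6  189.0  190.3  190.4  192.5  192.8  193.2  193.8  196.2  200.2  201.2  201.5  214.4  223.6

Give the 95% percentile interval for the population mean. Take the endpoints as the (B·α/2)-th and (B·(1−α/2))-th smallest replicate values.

(151.3, 214.4)

α = 0.05; lower rank = 40 × 0.025 = 1; upper rank = 40 × 0.975 = 39.
The 1st smallest replicate is 151.3; the 39th is 214.4.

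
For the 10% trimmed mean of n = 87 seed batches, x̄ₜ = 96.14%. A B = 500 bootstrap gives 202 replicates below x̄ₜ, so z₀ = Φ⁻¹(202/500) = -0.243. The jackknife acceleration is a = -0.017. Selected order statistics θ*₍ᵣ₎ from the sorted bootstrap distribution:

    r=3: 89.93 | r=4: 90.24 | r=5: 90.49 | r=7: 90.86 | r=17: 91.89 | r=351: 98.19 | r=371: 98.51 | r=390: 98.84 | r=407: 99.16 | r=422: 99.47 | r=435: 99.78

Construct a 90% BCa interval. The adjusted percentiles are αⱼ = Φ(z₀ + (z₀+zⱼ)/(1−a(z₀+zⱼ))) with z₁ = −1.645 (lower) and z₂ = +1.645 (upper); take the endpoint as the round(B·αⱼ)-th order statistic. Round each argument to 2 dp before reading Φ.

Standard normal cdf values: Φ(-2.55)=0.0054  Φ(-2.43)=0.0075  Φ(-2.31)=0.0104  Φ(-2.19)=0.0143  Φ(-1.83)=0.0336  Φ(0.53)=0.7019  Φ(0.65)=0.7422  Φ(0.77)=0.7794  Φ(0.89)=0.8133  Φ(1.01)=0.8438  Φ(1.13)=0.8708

(90.86, 99.78)

Lower: z₀ + z₁ = -0.243 + (-1.645) = -1.888; 1 − a(z₀+z₁) = 1 − (-0.017)(-1.888) = 0.9679; argument = -0.243 + (-1.888)/0.9679 = -2.1936 → -2.19.
α₁ = Φ(-2.19) = 0.0143; rank = round(500 × 0.0143) = 7; θ*₍7₎ = 90.86.
Upper: z₀ + z₂ = 1.402; 1 − a(z₀+z₂) = 1.0238; argument = 1.1264 → 1.13; α₂ = 0.8708; rank = 435; θ*₍435₎ = 99.78.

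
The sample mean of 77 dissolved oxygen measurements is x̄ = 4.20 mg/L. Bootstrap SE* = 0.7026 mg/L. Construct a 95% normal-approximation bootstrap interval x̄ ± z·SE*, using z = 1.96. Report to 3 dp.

(2.823, 5.577)

Margin = 1.96 × 0.7026 = 1.3771
Interval: 4.20 ± 1.3771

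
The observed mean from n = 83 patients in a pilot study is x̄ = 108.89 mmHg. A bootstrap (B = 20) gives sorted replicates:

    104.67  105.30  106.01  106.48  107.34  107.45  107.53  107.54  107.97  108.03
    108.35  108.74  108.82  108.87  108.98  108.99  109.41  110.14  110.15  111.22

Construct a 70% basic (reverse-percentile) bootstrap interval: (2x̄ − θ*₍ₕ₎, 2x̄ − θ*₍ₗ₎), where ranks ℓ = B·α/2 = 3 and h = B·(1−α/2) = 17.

(108.37, 111.77)

Percentile endpoints at ranks 3 and 17: θ*₍3₎ = 106.01, θ*₍17₎ = 109.41.
Basic interval reflects these around x̄:
  lower = 2 × 108.89 − 109.41 = 108.37
  upper = 2 × 108.89 − 106.01 = 111.77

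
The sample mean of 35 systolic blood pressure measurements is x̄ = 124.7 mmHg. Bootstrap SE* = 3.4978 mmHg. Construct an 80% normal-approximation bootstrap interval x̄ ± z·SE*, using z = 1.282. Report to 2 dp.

Margin = 1.282 × 3.4978 = 4.484
Interval: 124.7 ± 4.484

(120.22, 129.18)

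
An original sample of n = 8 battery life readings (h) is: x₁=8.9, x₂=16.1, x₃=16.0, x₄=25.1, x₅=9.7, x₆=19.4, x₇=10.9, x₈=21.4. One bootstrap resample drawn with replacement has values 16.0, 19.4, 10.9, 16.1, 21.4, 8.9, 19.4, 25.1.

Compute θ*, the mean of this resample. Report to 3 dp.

Mean = (16.0 + 19.4 + 10.9 + 16.1 + 21.4 + 8.9 + 19.4 + 25.1) / 8 = 137.20 / 8 = 17.150

θ* = 17.150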